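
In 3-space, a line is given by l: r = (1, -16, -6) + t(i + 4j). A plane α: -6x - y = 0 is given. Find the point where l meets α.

Substitute r = (1, -16, -6) + t(1, 4, 0) into the plane: 10 + (-10)t = 0, so t = 1.
Intersection: (1, -16, -6) + 1·(1, 4, 0) = (2, -12, -6).

(2, -12, -6)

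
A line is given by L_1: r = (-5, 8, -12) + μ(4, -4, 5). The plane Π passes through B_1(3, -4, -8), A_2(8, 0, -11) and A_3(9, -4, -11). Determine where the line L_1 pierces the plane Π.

B_1A_2 = (5, 4, -3), B_1A_3 = (6, 0, -3); a normal to Π is B_1A_2 × B_1A_3 = (-12, -3, -24).
Using B_1: Π has equation -12x - 3y - 24z = 168.
Substitute r = (-5, 8, -12) + t(4, -4, 5) into the plane: 324 + (-156)t = 168, so t = 1.
Intersection: (-5, 8, -12) + 1·(4, -4, 5) = (-1, 4, -7).

(-1, 4, -7)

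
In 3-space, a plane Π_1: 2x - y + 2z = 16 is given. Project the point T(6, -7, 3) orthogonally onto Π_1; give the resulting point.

Foot = T − λn with λ = (n·T − d)/|n|² = (25 − 16)/9 = 1.
Foot = (6, -7, 3) − 1·(2, -1, 2) = (4, -6, 1).

(4, -6, 1)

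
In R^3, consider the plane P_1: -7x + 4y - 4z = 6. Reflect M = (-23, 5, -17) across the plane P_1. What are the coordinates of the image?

(19, -19, 7)

λ = (n·M − d)/|n|² = (249 − 6)/81 = 3.
Reflection = M − 2λn = (-23, 5, -17) − 6·(-7, 4, -4) = (19, -19, 7).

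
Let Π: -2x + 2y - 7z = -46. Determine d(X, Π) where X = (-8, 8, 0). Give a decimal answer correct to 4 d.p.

10.3314

n·X − d = (-2)·(-8) + (2)·(8) + (-7)·(0) − (-46) = 78; |n| = √57.
Distance = |78| / √57 = 78/√57 ≈ 10.3314.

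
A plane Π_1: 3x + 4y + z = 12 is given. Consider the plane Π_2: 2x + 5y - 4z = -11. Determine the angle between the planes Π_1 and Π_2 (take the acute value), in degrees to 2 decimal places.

49.97

cos θ = |n₁·n₂| / (|n₁||n₂|) = |22| / (√26 · √45).
θ = arccos(0.64318) ≈ 49.97°.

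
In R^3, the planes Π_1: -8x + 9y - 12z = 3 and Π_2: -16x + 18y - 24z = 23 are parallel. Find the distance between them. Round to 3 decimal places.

Rescale Π_2 by 1/2: -8x + 9y - 12z = 23/2. Then distance = |3 − (23/2)| / √289 ≈ 0.500.

0.500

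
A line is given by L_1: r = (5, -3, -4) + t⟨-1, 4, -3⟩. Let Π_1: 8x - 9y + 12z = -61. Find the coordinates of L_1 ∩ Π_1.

(4, 1, -7)

Substitute r = (5, -3, -4) + t(-1, 4, -3) into the plane: 19 + (-80)t = -61, so t = 1.
Intersection: (5, -3, -4) + 1·(-1, 4, -3) = (4, 1, -7).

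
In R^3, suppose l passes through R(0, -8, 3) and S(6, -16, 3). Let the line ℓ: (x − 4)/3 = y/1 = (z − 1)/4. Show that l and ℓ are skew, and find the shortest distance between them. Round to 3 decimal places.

A direction vector for l is S − R = (6, -8, 0).
ℓ has direction (3, 1, 4) through (4, 0, 1).
Common perpendicular direction n = (6, -8, 0) × (3, 1, 4) = (-32, -24, 30).
With w = (4, 0, 1) − (0, -8, 3) = (4, 8, -2), w · n = -380.
Since n ≠ 0 the lines are not parallel, and w · n = -380 ≠ 0 so they do not intersect; hence they are skew.
Distance = |w · n| / |n| = |-380| / √2500 ≈ 7.600.

7.600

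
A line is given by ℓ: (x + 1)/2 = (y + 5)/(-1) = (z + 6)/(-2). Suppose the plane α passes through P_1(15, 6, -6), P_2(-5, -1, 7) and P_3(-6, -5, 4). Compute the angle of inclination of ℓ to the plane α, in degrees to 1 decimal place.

ℓ has direction (2, -1, -2) through (-1, -5, -6).
P_1P_2 = (-20, -7, 13), P_1P_3 = (-21, -11, 10); a normal to α is P_1P_2 × P_1P_3 = (73, -73, 73).
Using P_1: α has equation 73x - 73y + 73z = 219.
sin θ = |n·v| / (|n||v|) = |73| / (√15987 · √9) = 0.19245.
θ ≈ 11.1°.

11.1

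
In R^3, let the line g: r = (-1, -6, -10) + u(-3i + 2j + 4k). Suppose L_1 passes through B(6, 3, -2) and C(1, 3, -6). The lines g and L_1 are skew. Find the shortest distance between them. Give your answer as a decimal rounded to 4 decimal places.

A direction vector for L_1 is C − B = (-5, 0, -4).
Common perpendicular direction n = (-3, 2, 4) × (-5, 0, -4) = (-8, -32, 10).
With w = (6, 3, -2) − (-1, -6, -10) = (7, 9, 8), w · n = -264.
Distance = |w · n| / |n| = |-264| / √1188 ≈ 7.6594.

7.6594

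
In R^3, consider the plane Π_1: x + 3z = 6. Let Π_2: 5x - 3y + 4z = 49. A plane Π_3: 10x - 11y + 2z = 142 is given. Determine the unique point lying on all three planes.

(3, -10, 1)

Solving the 3×3 linear system x + 3z = 6, 5x - 3y + 4z = 49, 10x - 11y + 2z = 142 (e.g. by elimination or Cramer's rule, determinant = -37) gives (3, -10, 1).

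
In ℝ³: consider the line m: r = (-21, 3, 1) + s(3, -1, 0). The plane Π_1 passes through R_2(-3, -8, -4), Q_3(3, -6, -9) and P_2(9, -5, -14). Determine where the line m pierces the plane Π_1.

(-9, -1, 1)

R_2Q_3 = (6, 2, -5), R_2P_2 = (12, 3, -10); a normal to Π_1 is R_2Q_3 × R_2P_2 = (-5, 0, -6).
Using R_2: Π_1 has equation -5x - 6z = 39.
Substitute r = (-21, 3, 1) + t(3, -1, 0) into the plane: 99 + (-15)t = 39, so t = 4.
Intersection: (-21, 3, 1) + 4·(3, -1, 0) = (-9, -1, 1).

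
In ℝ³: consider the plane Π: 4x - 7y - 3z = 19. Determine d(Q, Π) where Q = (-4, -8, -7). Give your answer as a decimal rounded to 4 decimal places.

n·Q − d = (4)·(-4) + (-7)·(-8) + (-3)·(-7) − 19 = 42; |n| = √74.
Distance = |42| / √74 = 42/√74 ≈ 4.8824.

4.8824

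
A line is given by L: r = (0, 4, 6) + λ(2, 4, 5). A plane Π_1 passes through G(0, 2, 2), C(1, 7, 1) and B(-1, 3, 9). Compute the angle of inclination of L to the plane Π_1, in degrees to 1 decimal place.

18.3

GC = (1, 5, -1), GB = (-1, 1, 7); a normal to Π_1 is GC × GB = (36, -6, 6).
Using G: Π_1 has equation 36x - 6y + 6z = 0.
sin θ = |n·v| / (|n||v|) = |78| / (√1368 · √45) = 0.31437.
θ ≈ 18.3°.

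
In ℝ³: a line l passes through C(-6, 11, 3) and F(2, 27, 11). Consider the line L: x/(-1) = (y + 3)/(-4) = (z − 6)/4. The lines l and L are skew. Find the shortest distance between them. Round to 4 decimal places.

10.3399

A direction vector for l is F − C = (8, 16, 8).
L has direction (-1, -4, 4) through (0, -3, 6).
Common perpendicular direction n = (8, 16, 8) × (-1, -4, 4) = (96, -40, -16).
With w = (0, -3, 6) − (-6, 11, 3) = (6, -14, 3), w · n = 1088.
Distance = |w · n| / |n| = |1088| / √11072 ≈ 10.3399.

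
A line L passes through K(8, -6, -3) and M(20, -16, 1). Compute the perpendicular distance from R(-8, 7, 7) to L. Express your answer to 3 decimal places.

14.803

A direction vector for L is M − K = (12, -10, 4).
Taking (8, -6, -3) on L with direction v = (12, -10, 4): w = R − (8, -6, -3) = (-16, 13, 10), and w × v = (152, 184, 4).
Distance = |w × v| / |v| = √56976 / √260 ≈ 14.803.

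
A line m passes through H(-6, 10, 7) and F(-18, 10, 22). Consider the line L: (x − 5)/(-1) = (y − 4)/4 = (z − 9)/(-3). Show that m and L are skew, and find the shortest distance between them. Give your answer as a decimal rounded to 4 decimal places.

4.8795

A direction vector for m is F − H = (-12, 0, 15).
L has direction (-1, 4, -3) through (5, 4, 9).
Common perpendicular direction n = (-12, 0, 15) × (-1, 4, -3) = (-60, -51, -48).
With w = (5, 4, 9) − (-6, 10, 7) = (11, -6, 2), w · n = -450.
Since n ≠ 0 the lines are not parallel, and w · n = -450 ≠ 0 so they do not intersect; hence they are skew.
Distance = |w · n| / |n| = |-450| / √8505 ≈ 4.8795.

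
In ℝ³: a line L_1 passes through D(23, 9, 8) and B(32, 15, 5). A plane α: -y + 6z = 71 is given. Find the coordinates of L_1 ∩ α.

(11, 1, 12)

A direction vector for L_1 is B − D = (9, 6, -3).
Substitute r = (23, 9, 8) + t(9, 6, -3) into the plane: 39 + (-24)t = 71, so t = -4/3.
Intersection: (23, 9, 8) + (-4/3)·(9, 6, -3) = (11, 1, 12).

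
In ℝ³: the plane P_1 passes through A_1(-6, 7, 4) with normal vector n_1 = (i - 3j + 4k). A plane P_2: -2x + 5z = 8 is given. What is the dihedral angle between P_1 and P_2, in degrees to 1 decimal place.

P_1: n_1·r = n_1·A_1 gives x - 3y + 4z = -11.
cos θ = |n₁·n₂| / (|n₁||n₂|) = |18| / (√26 · √29).
θ = arccos(0.65552) ≈ 49.0°.

49.0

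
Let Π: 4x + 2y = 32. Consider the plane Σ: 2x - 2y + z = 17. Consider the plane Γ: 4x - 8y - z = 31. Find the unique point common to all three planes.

Solving the 3×3 linear system 4x + 2y = 32, 2x - 2y + z = 17, 4x - 8y - z = 31 (e.g. by elimination or Cramer's rule, determinant = 52) gives (8, 0, 1).

(8, 0, 1)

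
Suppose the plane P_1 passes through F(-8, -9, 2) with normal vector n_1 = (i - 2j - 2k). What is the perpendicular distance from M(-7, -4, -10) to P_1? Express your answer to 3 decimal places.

P_1: n_1·r = n_1·F gives x - 2y - 2z = 6.
n·M − d = (1)·(-7) + (-2)·(-4) + (-2)·(-10) − 6 = 15; |n| = √9.
Distance = |15| / √9 = 15/√9 ≈ 5.000.

5.000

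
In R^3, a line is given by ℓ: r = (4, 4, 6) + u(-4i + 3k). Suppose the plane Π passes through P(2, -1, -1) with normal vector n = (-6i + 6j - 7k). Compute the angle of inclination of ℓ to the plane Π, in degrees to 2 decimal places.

3.13

Π: n·r = n·P gives -6x + 6y - 7z = -11.
sin θ = |n·v| / (|n||v|) = |3| / (√121 · √25) = 0.05455.
θ ≈ 3.13°.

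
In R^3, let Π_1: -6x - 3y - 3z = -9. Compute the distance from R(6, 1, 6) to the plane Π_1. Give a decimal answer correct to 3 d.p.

6.532

n·R − d = (-6)·(6) + (-3)·(1) + (-3)·(6) − (-9) = -48; |n| = √54.
Distance = |-48| / √54 = 48/√54 ≈ 6.532.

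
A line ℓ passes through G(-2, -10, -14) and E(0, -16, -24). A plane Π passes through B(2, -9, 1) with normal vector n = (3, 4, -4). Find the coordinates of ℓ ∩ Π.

A direction vector for ℓ is E − G = (2, -6, -10).
Π: n·r = n·B gives 3x + 4y - 4z = -34.
Substitute r = (-2, -10, -14) + t(2, -6, -10) into the plane: 10 + 22t = -34, so t = -2.
Intersection: (-2, -10, -14) + (-2)·(2, -6, -10) = (-6, 2, 6).

(-6, 2, 6)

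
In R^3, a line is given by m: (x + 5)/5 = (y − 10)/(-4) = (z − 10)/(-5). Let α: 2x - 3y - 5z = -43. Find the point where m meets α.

(0, 6, 5)

m has direction (5, -4, -5) through (-5, 10, 10).
Substitute r = (-5, 10, 10) + t(5, -4, -5) into the plane: -90 + 47t = -43, so t = 1.
Intersection: (-5, 10, 10) + 1·(5, -4, -5) = (0, 6, 5).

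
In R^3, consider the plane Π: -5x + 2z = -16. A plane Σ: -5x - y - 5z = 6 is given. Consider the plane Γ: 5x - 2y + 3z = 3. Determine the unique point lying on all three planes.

(2, -1, -3)

Solving the 3×3 linear system -5x + 2z = -16, -5x - y - 5z = 6, 5x - 2y + 3z = 3 (e.g. by elimination or Cramer's rule, determinant = 95) gives (2, -1, -3).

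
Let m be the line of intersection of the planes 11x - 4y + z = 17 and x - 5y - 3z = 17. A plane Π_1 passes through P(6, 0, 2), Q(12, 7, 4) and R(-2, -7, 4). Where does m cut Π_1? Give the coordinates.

Direction of m: (11, -4, 1) × (1, -5, -3) = (17, 34, -51).
A point on m: solving the two plane equations with x = -3 gives (-3, -10, 10).
PQ = (6, 7, 2), PR = (-8, -7, 2); a normal to Π_1 is PQ × PR = (28, -28, 14).
Using P: Π_1 has equation 28x - 28y + 14z = 196.
Substitute r = (-3, -10, 10) + t(17, 34, -51) into the plane: 336 + (-1190)t = 196, so t = 2/17.
Intersection: (-3, -10, 10) + (2/17)·(17, 34, -51) = (-1, -6, 4).

(-1, -6, 4)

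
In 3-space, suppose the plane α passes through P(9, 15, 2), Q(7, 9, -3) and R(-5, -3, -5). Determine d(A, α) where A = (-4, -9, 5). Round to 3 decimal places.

PQ = (-2, -6, -5), PR = (-14, -18, -7); a normal to α is PQ × PR = (-48, 56, -48).
Using P: α has equation -48x + 56y - 48z = 312.
n·A − d = (-48)·(-4) + (56)·(-9) + (-48)·(5) − 312 = -864; |n| = √7744.
Distance = |-864| / √7744 = 864/√7744 ≈ 9.818.

9.818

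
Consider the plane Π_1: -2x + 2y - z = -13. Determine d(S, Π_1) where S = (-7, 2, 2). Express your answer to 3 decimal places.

9.667

n·S − d = (-2)·(-7) + (2)·(2) + (-1)·(2) − (-13) = 29; |n| = √9.
Distance = |29| / √9 = 29/√9 ≈ 9.667.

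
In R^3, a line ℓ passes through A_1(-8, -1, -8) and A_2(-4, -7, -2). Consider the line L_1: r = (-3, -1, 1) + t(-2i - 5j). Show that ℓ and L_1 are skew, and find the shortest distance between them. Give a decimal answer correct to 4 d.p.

A direction vector for ℓ is A_2 − A_1 = (4, -6, 6).
Common perpendicular direction n = (4, -6, 6) × (-2, -5, 0) = (30, -12, -32).
With w = (-3, -1, 1) − (-8, -1, -8) = (5, 0, 9), w · n = -138.
Since n ≠ 0 the lines are not parallel, and w · n = -138 ≠ 0 so they do not intersect; hence they are skew.
Distance = |w · n| / |n| = |-138| / √2068 ≈ 3.0346.

3.0346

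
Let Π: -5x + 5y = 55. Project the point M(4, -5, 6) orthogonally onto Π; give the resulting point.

Foot = M − λn with λ = (n·M − d)/|n|² = (-45 − 55)/50 = -2.
Foot = (4, -5, 6) − (-2)·(-5, 5, 0) = (-6, 5, 6).

(-6, 5, 6)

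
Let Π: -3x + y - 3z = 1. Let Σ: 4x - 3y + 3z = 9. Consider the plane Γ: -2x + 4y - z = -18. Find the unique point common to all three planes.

Solving the 3×3 linear system -3x + y - 3z = 1, 4x - 3y + 3z = 9, -2x + 4y - z = -18 (e.g. by elimination or Cramer's rule, determinant = -5) gives (0, -5, -2).

(0, -5, -2)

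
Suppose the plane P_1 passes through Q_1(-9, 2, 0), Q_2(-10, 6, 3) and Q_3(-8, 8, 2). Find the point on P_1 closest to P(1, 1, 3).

(-5, 4, -3)

Q_1Q_2 = (-1, 4, 3), Q_1Q_3 = (1, 6, 2); a normal to P_1 is Q_1Q_2 × Q_1Q_3 = (-10, 5, -10).
Using Q_1: P_1 has equation -10x + 5y - 10z = 100.
Foot = P − λn with λ = (n·P − d)/|n|² = (-35 − 100)/225 = -3/5.
Foot = (1, 1, 3) − (-3/5)·(-10, 5, -10) = (-5, 4, -3).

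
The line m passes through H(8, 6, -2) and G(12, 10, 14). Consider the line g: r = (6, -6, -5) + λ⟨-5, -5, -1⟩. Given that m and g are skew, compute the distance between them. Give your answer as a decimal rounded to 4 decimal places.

A direction vector for m is G − H = (4, 4, 16).
Common perpendicular direction n = (4, 4, 16) × (-5, -5, -1) = (76, -76, 0).
With w = (6, -6, -5) − (8, 6, -2) = (-2, -12, -3), w · n = 760.
Distance = |w · n| / |n| = |760| / √11552 ≈ 7.0711.

7.0711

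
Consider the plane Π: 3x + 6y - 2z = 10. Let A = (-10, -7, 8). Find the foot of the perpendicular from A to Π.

Foot = A − λn with λ = (n·A − d)/|n|² = (-88 − 10)/49 = -2.
Foot = (-10, -7, 8) − (-2)·(3, 6, -2) = (-4, 5, 4).

(-4, 5, 4)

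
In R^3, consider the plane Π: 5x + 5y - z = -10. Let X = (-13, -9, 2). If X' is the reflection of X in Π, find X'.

λ = (n·X − d)/|n|² = (-112 − (-10))/51 = -2.
Reflection = X − 2λn = (-13, -9, 2) − (-4)·(5, 5, -1) = (7, 11, -2).

(7, 11, -2)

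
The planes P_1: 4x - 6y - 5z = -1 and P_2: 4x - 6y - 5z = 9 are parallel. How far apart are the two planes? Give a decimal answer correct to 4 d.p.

1.1396

Same normal n = (4, -6, -5) with |n| = √77; distance = |-1 − 9| / |n| = 10/√77 ≈ 1.1396.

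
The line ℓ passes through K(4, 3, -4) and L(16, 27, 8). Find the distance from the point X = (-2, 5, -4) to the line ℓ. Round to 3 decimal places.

6.272

A direction vector for ℓ is L − K = (12, 24, 12).
Taking (4, 3, -4) on ℓ with direction v = (12, 24, 12): w = X − (4, 3, -4) = (-6, 2, 0), and w × v = (24, 72, -168).
Distance = |w × v| / |v| = √33984 / √864 ≈ 6.272.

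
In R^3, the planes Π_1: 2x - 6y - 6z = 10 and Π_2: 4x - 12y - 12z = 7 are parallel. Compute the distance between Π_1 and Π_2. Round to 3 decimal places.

0.746

Rescale Π_2 by 1/2: 2x - 6y - 6z = 7/2. Then distance = |10 − (7/2)| / √76 ≈ 0.746.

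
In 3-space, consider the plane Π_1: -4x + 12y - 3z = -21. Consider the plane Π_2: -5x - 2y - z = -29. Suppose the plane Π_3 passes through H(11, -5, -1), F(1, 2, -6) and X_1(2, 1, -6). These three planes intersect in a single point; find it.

(6, 0, -1)

HF = (-10, 7, -5), HX_1 = (-9, 6, -5); a normal to Π_3 is HF × HX_1 = (-5, -5, 3).
Using H: Π_3 has equation -5x - 5y + 3z = -33.
Solving the 3×3 linear system -4x + 12y - 3z = -21, -5x - 2y - z = -29, -5x - 5y + 3z = -33 (e.g. by elimination or Cramer's rule, determinant = 239) gives (6, 0, -1).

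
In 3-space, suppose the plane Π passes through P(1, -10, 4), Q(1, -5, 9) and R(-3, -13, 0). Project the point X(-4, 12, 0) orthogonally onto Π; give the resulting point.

PQ = (0, 5, 5), PR = (-4, -3, -4); a normal to Π is PQ × PR = (-5, -20, 20).
Using P: Π has equation -5x - 20y + 20z = 275.
Foot = X − λn with λ = (n·X − d)/|n|² = (-220 − 275)/825 = -3/5.
Foot = (-4, 12, 0) − (-3/5)·(-5, -20, 20) = (-7, 0, 12).

(-7, 0, 12)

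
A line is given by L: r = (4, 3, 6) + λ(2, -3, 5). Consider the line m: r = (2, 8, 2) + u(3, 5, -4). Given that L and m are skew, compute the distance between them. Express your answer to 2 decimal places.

2.00

Common perpendicular direction n = (2, -3, 5) × (3, 5, -4) = (-13, 23, 19).
With w = (2, 8, 2) − (4, 3, 6) = (-2, 5, -4), w · n = 65.
Distance = |w · n| / |n| = |65| / √1059 ≈ 2.00.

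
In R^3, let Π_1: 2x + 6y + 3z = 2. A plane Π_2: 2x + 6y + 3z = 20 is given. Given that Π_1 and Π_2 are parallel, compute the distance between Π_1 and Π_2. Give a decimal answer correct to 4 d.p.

2.5714

Same normal n = (2, 6, 3) with |n| = √49; distance = |2 − 20| / |n| = 18/√49 ≈ 2.5714.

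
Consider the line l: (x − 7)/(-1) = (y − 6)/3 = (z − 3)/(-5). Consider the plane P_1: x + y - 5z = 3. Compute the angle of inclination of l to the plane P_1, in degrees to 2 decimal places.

61.44

l has direction (-1, 3, -5) through (7, 6, 3).
sin θ = |n·v| / (|n||v|) = |27| / (√27 · √35) = 0.87831.
θ ≈ 61.44°.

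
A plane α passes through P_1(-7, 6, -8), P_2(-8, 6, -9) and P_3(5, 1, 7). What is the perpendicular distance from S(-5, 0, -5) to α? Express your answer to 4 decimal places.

P_1P_2 = (-1, 0, -1), P_1P_3 = (12, -5, 15); a normal to α is P_1P_2 × P_1P_3 = (-5, 3, 5).
Using P_1: α has equation -5x + 3y + 5z = 13.
n·S − d = (-5)·(-5) + (3)·(0) + (5)·(-5) − 13 = -13; |n| = √59.
Distance = |-13| / √59 = 13/√59 ≈ 1.6925.

1.6925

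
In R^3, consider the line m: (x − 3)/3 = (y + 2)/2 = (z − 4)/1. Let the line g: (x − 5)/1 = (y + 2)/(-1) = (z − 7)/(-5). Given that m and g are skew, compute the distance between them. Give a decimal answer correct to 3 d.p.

m has direction (3, 2, 1) through (3, -2, 4).
g has direction (1, -1, -5) through (5, -2, 7).
Common perpendicular direction n = (3, 2, 1) × (1, -1, -5) = (-9, 16, -5).
With w = (5, -2, 7) − (3, -2, 4) = (2, 0, 3), w · n = -33.
Distance = |w · n| / |n| = |-33| / √362 ≈ 1.734.

1.734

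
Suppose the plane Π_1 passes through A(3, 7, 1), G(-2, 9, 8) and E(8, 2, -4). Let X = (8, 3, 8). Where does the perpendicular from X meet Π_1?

(3, 1, 5)

AG = (-5, 2, 7), AE = (5, -5, -5); a normal to Π_1 is AG × AE = (25, 10, 15).
Using A: Π_1 has equation 25x + 10y + 15z = 160.
Foot = X − λn with λ = (n·X − d)/|n|² = (350 − 160)/950 = 1/5.
Foot = (8, 3, 8) − (1/5)·(25, 10, 15) = (3, 1, 5).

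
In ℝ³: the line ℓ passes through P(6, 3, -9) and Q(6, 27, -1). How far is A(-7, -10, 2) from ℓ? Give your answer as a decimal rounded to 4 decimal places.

19.5090

A direction vector for ℓ is Q − P = (0, 24, 8).
Taking (6, 3, -9) on ℓ with direction v = (0, 24, 8): w = A − (6, 3, -9) = (-13, -13, 11), and w × v = (-368, 104, -312).
Distance = |w × v| / |v| = √243584 / √640 ≈ 19.5090.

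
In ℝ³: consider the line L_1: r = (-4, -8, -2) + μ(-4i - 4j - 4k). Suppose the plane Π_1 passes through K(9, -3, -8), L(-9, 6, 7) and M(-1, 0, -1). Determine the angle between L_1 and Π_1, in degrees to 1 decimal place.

KL = (-18, 9, 15), KM = (-10, 3, 7); a normal to Π_1 is KL × KM = (18, -24, 36).
Using K: Π_1 has equation 18x - 24y + 36z = -54.
sin θ = |n·v| / (|n||v|) = |-120| / (√2196 · √48) = 0.36961.
θ ≈ 21.7°.

21.7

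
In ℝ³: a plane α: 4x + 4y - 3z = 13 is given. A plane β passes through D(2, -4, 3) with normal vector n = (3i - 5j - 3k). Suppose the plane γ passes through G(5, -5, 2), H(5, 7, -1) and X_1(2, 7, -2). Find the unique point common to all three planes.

(5, -1, 1)

β: n·r = n·D gives 3x - 5y - 3z = 17.
GH = (0, 12, -3), GX_1 = (-3, 12, -4); a normal to γ is GH × GX_1 = (-12, 9, 36).
Using G: γ has equation -12x + 9y + 36z = -33.
Solving the 3×3 linear system 4x + 4y - 3z = 13, 3x - 5y - 3z = 17, -12x + 9y + 36z = -33 (e.g. by elimination or Cramer's rule, determinant = -801) gives (5, -1, 1).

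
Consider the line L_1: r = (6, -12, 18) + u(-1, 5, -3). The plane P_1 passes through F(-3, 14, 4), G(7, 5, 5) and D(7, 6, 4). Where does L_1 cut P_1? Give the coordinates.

(2, 8, 6)

FG = (10, -9, 1), FD = (10, -8, 0); a normal to P_1 is FG × FD = (8, 10, 10).
Using F: P_1 has equation 8x + 10y + 10z = 156.
Substitute r = (6, -12, 18) + t(-1, 5, -3) into the plane: 108 + 12t = 156, so t = 4.
Intersection: (6, -12, 18) + 4·(-1, 5, -3) = (2, 8, 6).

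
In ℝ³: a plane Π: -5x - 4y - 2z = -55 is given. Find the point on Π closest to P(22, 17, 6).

(7, 5, 0)

Foot = P − λn with λ = (n·P − d)/|n|² = (-190 − (-55))/45 = -3.
Foot = (22, 17, 6) − (-3)·(-5, -4, -2) = (7, 5, 0).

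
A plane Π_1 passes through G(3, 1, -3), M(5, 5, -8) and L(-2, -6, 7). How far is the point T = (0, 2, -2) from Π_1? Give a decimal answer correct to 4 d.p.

0.4313

GM = (2, 4, -5), GL = (-5, -7, 10); a normal to Π_1 is GM × GL = (5, 5, 6).
Using G: Π_1 has equation 5x + 5y + 6z = 2.
n·T − d = (5)·(0) + (5)·(2) + (6)·(-2) − 2 = -4; |n| = √86.
Distance = |-4| / √86 = 4/√86 ≈ 0.4313.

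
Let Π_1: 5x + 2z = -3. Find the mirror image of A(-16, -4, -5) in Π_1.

(14, -4, 7)

λ = (n·A − d)/|n|² = (-90 − (-3))/29 = -3.
Reflection = A − 2λn = (-16, -4, -5) − (-6)·(5, 0, 2) = (14, -4, 7).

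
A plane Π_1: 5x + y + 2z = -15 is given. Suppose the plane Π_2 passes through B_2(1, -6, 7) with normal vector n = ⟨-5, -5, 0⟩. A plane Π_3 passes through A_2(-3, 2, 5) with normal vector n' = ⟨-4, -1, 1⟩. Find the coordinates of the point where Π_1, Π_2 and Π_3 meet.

(-3, -2, 1)

Π_2: n·r = n·B_2 gives -5x - 5y = 25.
Π_3: n'·r = n'·A_2 gives -4x - y + z = 15.
Solving the 3×3 linear system 5x + y + 2z = -15, -5x - 5y = 25, -4x - y + z = 15 (e.g. by elimination or Cramer's rule, determinant = -50) gives (-3, -2, 1).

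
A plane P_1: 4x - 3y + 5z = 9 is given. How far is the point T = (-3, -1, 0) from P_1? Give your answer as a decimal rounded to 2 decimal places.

n·T − d = (4)·(-3) + (-3)·(-1) + (5)·(0) − 9 = -18; |n| = √50.
Distance = |-18| / √50 = 18/√50 ≈ 2.55.

2.55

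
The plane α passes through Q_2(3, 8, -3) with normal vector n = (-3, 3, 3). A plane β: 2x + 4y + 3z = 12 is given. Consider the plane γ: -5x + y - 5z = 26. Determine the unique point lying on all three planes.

α: n·r = n·Q_2 gives -3x + 3y + 3z = 6.
Solving the 3×3 linear system -3x + 3y + 3z = 6, 2x + 4y + 3z = 12, -5x + y - 5z = 26 (e.g. by elimination or Cramer's rule, determinant = 120) gives (0, 6, -4).

(0, 6, -4)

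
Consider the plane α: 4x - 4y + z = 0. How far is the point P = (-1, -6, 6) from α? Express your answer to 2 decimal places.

n·P − d = (4)·(-1) + (-4)·(-6) + (1)·(6) − 0 = 26; |n| = √33.
Distance = |26| / √33 = 26/√33 ≈ 4.53.

4.53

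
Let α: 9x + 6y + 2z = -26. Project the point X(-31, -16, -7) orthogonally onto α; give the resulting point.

Foot = X − λn with λ = (n·X − d)/|n|² = (-389 − (-26))/121 = -3.
Foot = (-31, -16, -7) − (-3)·(9, 6, 2) = (-4, 2, -1).

(-4, 2, -1)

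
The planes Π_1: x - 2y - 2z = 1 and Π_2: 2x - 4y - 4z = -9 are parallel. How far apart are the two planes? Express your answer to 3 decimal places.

1.833

Rescale Π_2 by 1/2: x - 2y - 2z = -9/2. Then distance = |1 − (-9/2)| / √9 ≈ 1.833.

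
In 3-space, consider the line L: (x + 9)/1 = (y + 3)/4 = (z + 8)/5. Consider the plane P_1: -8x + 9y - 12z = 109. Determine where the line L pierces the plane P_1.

(-8, 1, -3)

L has direction (1, 4, 5) through (-9, -3, -8).
Substitute r = (-9, -3, -8) + t(1, 4, 5) into the plane: 141 + (-32)t = 109, so t = 1.
Intersection: (-9, -3, -8) + 1·(1, 4, 5) = (-8, 1, -3).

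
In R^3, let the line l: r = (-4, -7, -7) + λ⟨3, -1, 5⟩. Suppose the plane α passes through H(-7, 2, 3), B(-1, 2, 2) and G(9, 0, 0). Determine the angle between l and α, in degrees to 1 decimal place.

HB = (6, 0, -1), HG = (16, -2, -3); a normal to α is HB × HG = (-2, 2, -12).
Using H: α has equation -2x + 2y - 12z = -18.
sin θ = |n·v| / (|n||v|) = |-68| / (√152 · √35) = 0.93229.
θ ≈ 68.8°.

68.8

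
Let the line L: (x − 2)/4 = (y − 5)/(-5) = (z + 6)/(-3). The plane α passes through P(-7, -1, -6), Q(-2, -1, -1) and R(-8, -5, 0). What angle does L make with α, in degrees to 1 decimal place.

81.9

L has direction (4, -5, -3) through (2, 5, -6).
PQ = (5, 0, 5), PR = (-1, -4, 6); a normal to α is PQ × PR = (20, -35, -20).
Using P: α has equation 20x - 35y - 20z = 15.
sin θ = |n·v| / (|n||v|) = |315| / (√2025 · √50) = 0.98995.
θ ≈ 81.9°.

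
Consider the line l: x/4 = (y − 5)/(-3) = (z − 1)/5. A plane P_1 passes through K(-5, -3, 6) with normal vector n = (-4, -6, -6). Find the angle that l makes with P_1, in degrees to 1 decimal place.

l has direction (4, -3, 5) through (0, 5, 1).
P_1: n·r = n·K gives -4x - 6y - 6z = 2.
sin θ = |n·v| / (|n||v|) = |-28| / (√88 · √50) = 0.42212.
θ ≈ 25.0°.

25.0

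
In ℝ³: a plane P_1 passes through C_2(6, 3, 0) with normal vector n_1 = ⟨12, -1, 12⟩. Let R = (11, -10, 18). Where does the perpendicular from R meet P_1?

P_1: n_1·r = n_1·C_2 gives 12x - y + 12z = 69.
Foot = R − λn with λ = (n·R − d)/|n|² = (358 − 69)/289 = 1.
Foot = (11, -10, 18) − 1·(12, -1, 12) = (-1, -9, 6).

(-1, -9, 6)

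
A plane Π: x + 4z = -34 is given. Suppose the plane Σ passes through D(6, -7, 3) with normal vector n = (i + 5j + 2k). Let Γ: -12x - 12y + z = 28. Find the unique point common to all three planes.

(-2, -1, -8)

Σ: n·r = n·D gives x + 5y + 2z = -23.
Solving the 3×3 linear system x + 4z = -34, x + 5y + 2z = -23, -12x - 12y + z = 28 (e.g. by elimination or Cramer's rule, determinant = 221) gives (-2, -1, -8).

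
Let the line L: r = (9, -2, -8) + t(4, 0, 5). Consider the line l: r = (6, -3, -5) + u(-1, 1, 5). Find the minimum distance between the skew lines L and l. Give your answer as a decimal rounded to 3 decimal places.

2.015

Common perpendicular direction n = (4, 0, 5) × (-1, 1, 5) = (-5, -25, 4).
With w = (6, -3, -5) − (9, -2, -8) = (-3, -1, 3), w · n = 52.
Distance = |w · n| / |n| = |52| / √666 ≈ 2.015.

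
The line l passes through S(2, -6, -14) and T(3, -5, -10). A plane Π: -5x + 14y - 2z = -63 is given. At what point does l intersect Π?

(5, -3, -2)

A direction vector for l is T − S = (1, 1, 4).
Substitute r = (2, -6, -14) + t(1, 1, 4) into the plane: -66 + 1t = -63, so t = 3.
Intersection: (2, -6, -14) + 3·(1, 1, 4) = (5, -3, -2).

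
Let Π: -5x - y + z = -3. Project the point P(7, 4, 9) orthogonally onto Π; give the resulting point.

(2, 3, 10)

Foot = P − λn with λ = (n·P − d)/|n|² = (-30 − (-3))/27 = -1.
Foot = (7, 4, 9) − (-1)·(-5, -1, 1) = (2, 3, 10).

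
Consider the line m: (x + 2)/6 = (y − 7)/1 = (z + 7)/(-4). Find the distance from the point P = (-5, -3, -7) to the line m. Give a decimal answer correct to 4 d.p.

m has direction (6, 1, -4) through (-2, 7, -7).
Taking (-2, 7, -7) on m with direction v = (6, 1, -4): w = P − (-2, 7, -7) = (-3, -10, 0), and w × v = (40, -12, 57).
Distance = |w × v| / |v| = √4993 / √53 ≈ 9.7061.

9.7061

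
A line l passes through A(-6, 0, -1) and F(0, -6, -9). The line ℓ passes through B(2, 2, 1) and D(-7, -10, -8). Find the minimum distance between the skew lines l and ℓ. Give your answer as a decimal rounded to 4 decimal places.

A direction vector for l is F − A = (6, -6, -8).
A direction vector for ℓ is D − B = (-9, -12, -9).
Common perpendicular direction n = (6, -6, -8) × (-9, -12, -9) = (-42, 126, -126).
With w = (2, 2, 1) − (-6, 0, -1) = (8, 2, 2), w · n = -336.
Distance = |w · n| / |n| = |-336| / √33516 ≈ 1.8353.

1.8353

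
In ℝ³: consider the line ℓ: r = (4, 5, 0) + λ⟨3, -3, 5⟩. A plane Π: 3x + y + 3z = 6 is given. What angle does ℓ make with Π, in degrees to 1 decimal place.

47.3

sin θ = |n·v| / (|n||v|) = |21| / (√19 · √43) = 0.73470.
θ ≈ 47.3°.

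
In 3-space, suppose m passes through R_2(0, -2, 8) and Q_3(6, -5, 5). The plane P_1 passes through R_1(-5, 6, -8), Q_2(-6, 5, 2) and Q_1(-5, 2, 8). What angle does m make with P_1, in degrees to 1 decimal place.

23.1

A direction vector for m is Q_3 − R_2 = (6, -3, -3).
R_1Q_2 = (-1, -1, 10), R_1Q_1 = (0, -4, 16); a normal to P_1 is R_1Q_2 × R_1Q_1 = (24, 16, 4).
Using R_1: P_1 has equation 24x + 16y + 4z = -56.
sin θ = |n·v| / (|n||v|) = |84| / (√848 · √54) = 0.39254.
θ ≈ 23.1°.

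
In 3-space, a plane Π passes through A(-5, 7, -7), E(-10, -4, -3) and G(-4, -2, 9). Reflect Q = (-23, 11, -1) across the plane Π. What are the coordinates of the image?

AE = (-5, -11, 4), AG = (1, -9, 16); a normal to Π is AE × AG = (-140, 84, 56).
Using A: Π has equation -140x + 84y + 56z = 896.
λ = (n·Q − d)/|n|² = (4088 − 896)/29792 = 3/28.
Reflection = Q − 2λn = (-23, 11, -1) − (3/14)·(-140, 84, 56) = (7, -7, -13).

(7, -7, -13)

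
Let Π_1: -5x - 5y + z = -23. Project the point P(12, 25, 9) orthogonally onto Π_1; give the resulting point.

(-3, 10, 12)

Foot = P − λn with λ = (n·P − d)/|n|² = (-176 − (-23))/51 = -3.
Foot = (12, 25, 9) − (-3)·(-5, -5, 1) = (-3, 10, 12).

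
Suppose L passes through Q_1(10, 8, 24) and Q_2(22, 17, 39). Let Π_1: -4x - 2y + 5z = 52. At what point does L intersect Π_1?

(-6, -4, 4)

A direction vector for L is Q_2 − Q_1 = (12, 9, 15).
Substitute r = (10, 8, 24) + t(12, 9, 15) into the plane: 64 + 9t = 52, so t = -4/3.
Intersection: (10, 8, 24) + (-4/3)·(12, 9, 15) = (-6, -4, 4).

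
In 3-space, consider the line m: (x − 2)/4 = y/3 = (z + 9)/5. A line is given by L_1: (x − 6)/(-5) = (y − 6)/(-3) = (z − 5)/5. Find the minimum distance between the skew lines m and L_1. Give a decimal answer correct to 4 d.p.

m has direction (4, 3, 5) through (2, 0, -9).
L_1 has direction (-5, -3, 5) through (6, 6, 5).
Common perpendicular direction n = (4, 3, 5) × (-5, -3, 5) = (30, -45, 3).
With w = (6, 6, 5) − (2, 0, -9) = (4, 6, 14), w · n = -108.
Distance = |w · n| / |n| = |-108| / √2934 ≈ 1.9939.

1.9939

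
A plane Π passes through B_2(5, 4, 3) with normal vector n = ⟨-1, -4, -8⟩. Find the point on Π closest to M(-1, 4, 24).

(-3, -4, 8)

Π: n·r = n·B_2 gives -x - 4y - 8z = -45.
Foot = M − λn with λ = (n·M − d)/|n|² = (-207 − (-45))/81 = -2.
Foot = (-1, 4, 24) − (-2)·(-1, -4, -8) = (-3, -4, 8).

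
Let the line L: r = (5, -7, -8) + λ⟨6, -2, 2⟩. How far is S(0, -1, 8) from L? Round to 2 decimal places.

17.74

Taking (5, -7, -8) on L with direction v = (6, -2, 2): w = S − (5, -7, -8) = (-5, 6, 16), and w × v = (44, 106, -26).
Distance = |w × v| / |v| = √13848 / √44 ≈ 17.74.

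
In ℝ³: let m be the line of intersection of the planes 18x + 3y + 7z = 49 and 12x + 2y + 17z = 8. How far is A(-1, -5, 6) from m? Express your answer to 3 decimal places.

Direction of m: (18, 3, 7) × (12, 2, 17) = (37, -222, 0).
A point on m: solving the two plane equations with x = 4 gives (4, -3, -2).
Taking (4, -3, -2) on m with direction v = (37, -222, 0): w = A − (4, -3, -2) = (-5, -2, 8), and w × v = (1776, 296, 1184).
Distance = |w × v| / |v| = √4643648 / √50653 ≈ 9.575.

9.575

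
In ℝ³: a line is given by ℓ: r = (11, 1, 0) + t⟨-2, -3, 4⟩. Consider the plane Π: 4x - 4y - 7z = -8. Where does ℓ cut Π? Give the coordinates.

(7, -5, 8)

Substitute r = (11, 1, 0) + t(-2, -3, 4) into the plane: 40 + (-24)t = -8, so t = 2.
Intersection: (11, 1, 0) + 2·(-2, -3, 4) = (7, -5, 8).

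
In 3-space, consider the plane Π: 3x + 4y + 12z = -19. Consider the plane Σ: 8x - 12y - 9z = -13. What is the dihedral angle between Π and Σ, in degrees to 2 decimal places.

53.32

cos θ = |n₁·n₂| / (|n₁||n₂|) = |-132| / (√169 · √289).
θ = arccos(0.59729) ≈ 53.32°.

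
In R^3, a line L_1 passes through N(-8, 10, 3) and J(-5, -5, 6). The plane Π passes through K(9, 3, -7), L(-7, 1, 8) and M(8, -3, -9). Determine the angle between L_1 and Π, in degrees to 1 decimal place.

A direction vector for L_1 is J − N = (3, -15, 3).
KL = (-16, -2, 15), KM = (-1, -6, -2); a normal to Π is KL × KM = (94, -47, 94).
Using K: Π has equation 94x - 47y + 94z = 47.
sin θ = |n·v| / (|n||v|) = |1269| / (√19881 · √243) = 0.57735.
θ ≈ 35.3°.

35.3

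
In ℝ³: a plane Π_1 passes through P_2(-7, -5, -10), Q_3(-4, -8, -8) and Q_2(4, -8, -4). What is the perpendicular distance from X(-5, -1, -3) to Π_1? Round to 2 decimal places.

P_2Q_3 = (3, -3, 2), P_2Q_2 = (11, -3, 6); a normal to Π_1 is P_2Q_3 × P_2Q_2 = (-12, 4, 24).
Using P_2: Π_1 has equation -12x + 4y + 24z = -176.
n·X − d = (-12)·(-5) + (4)·(-1) + (24)·(-3) − (-176) = 160; |n| = √736.
Distance = |160| / √736 = 160/√736 ≈ 5.90.

5.90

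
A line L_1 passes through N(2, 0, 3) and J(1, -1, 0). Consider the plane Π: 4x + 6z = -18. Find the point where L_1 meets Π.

(0, -2, -3)

A direction vector for L_1 is J − N = (-1, -1, -3).
Substitute r = (2, 0, 3) + t(-1, -1, -3) into the plane: 26 + (-22)t = -18, so t = 2.
Intersection: (2, 0, 3) + 2·(-1, -1, -3) = (0, -2, -3).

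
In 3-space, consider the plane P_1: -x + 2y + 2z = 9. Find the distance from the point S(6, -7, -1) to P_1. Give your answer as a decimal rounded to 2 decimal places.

n·S − d = (-1)·(6) + (2)·(-7) + (2)·(-1) − 9 = -31; |n| = √9.
Distance = |-31| / √9 = 31/√9 ≈ 10.33.

10.33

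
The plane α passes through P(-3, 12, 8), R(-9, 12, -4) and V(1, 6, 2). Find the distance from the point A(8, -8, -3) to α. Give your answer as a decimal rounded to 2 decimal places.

4.23

PR = (-6, 0, -12), PV = (4, -6, -6); a normal to α is PR × PV = (-72, -84, 36).
Using P: α has equation -72x - 84y + 36z = -504.
n·A − d = (-72)·(8) + (-84)·(-8) + (36)·(-3) − (-504) = 492; |n| = √13536.
Distance = |492| / √13536 = 492/√13536 ≈ 4.23.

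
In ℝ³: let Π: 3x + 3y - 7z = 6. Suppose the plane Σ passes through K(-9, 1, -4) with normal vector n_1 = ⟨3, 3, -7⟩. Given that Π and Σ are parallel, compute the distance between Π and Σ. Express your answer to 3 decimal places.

Σ: n_1·r = n_1·K gives 3x + 3y - 7z = 4.
Same normal n = (3, 3, -7) with |n| = √67; distance = |6 − 4| / |n| = 2/√67 ≈ 0.244.

0.244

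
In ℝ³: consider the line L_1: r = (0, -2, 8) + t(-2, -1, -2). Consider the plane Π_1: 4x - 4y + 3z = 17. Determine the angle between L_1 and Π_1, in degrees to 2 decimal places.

31.37

sin θ = |n·v| / (|n||v|) = |-10| / (√41 · √9) = 0.52058.
θ ≈ 31.37°.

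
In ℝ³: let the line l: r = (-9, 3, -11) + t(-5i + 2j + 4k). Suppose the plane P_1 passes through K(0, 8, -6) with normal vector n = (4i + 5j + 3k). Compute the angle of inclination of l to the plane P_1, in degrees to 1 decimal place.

2.4

P_1: n·r = n·K gives 4x + 5y + 3z = 22.
sin θ = |n·v| / (|n||v|) = |2| / (√50 · √45) = 0.04216.
θ ≈ 2.4°.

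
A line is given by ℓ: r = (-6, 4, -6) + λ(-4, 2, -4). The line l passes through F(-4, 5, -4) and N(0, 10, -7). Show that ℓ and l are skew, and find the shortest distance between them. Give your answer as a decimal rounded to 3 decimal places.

A direction vector for l is N − F = (4, 5, -3).
Common perpendicular direction n = (-4, 2, -4) × (4, 5, -3) = (14, -28, -28).
With w = (-4, 5, -4) − (-6, 4, -6) = (2, 1, 2), w · n = -56.
Since n ≠ 0 the lines are not parallel, and w · n = -56 ≠ 0 so they do not intersect; hence they are skew.
Distance = |w · n| / |n| = |-56| / √1764 ≈ 1.333.

1.333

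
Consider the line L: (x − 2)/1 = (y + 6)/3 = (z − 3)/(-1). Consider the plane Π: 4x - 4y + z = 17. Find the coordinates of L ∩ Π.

L has direction (1, 3, -1) through (2, -6, 3).
Substitute r = (2, -6, 3) + t(1, 3, -1) into the plane: 35 + (-9)t = 17, so t = 2.
Intersection: (2, -6, 3) + 2·(1, 3, -1) = (4, 0, 1).

(4, 0, 1)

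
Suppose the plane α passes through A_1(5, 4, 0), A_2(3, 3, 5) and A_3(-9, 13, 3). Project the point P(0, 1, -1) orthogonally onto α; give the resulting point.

A_1A_2 = (-2, -1, 5), A_1A_3 = (-14, 9, 3); a normal to α is A_1A_2 × A_1A_3 = (-48, -64, -32).
Using A_1: α has equation -48x - 64y - 32z = -496.
Foot = P − λn with λ = (n·P − d)/|n|² = (-32 − (-496))/7424 = 1/16.
Foot = (0, 1, -1) − (1/16)·(-48, -64, -32) = (3, 5, 1).

(3, 5, 1)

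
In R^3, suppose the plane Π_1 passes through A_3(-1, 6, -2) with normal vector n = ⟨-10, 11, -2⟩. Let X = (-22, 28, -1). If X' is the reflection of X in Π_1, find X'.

(18, -16, 7)

Π_1: n·r = n·A_3 gives -10x + 11y - 2z = 80.
λ = (n·X − d)/|n|² = (530 − 80)/225 = 2.
Reflection = X − 2λn = (-22, 28, -1) − 4·(-10, 11, -2) = (18, -16, 7).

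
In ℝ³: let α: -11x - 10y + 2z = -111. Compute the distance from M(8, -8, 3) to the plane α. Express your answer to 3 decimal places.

7.267

n·M − d = (-11)·(8) + (-10)·(-8) + (2)·(3) − (-111) = 109; |n| = √225.
Distance = |109| / √225 = 109/√225 ≈ 7.267.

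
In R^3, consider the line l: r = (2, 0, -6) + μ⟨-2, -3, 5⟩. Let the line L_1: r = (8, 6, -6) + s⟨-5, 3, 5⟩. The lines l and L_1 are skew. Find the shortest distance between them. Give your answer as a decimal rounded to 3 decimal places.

6.823

Common perpendicular direction n = (-2, -3, 5) × (-5, 3, 5) = (-30, -15, -21).
With w = (8, 6, -6) − (2, 0, -6) = (6, 6, 0), w · n = -270.
Distance = |w · n| / |n| = |-270| / √1566 ≈ 6.823.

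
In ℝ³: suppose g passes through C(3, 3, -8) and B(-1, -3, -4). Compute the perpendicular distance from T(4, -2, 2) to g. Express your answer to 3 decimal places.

A direction vector for g is B − C = (-4, -6, 4).
Taking (3, 3, -8) on g with direction v = (-4, -6, 4): w = T − (3, 3, -8) = (1, -5, 10), and w × v = (40, -44, -26).
Distance = |w × v| / |v| = √4212 / √68 ≈ 7.870.

7.870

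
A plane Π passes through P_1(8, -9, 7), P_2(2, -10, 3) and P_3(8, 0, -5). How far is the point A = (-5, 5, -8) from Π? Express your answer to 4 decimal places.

8.0588

P_1P_2 = (-6, -1, -4), P_1P_3 = (0, 9, -12); a normal to Π is P_1P_2 × P_1P_3 = (48, -72, -54).
Using P_1: Π has equation 48x - 72y - 54z = 654.
n·A − d = (48)·(-5) + (-72)·(5) + (-54)·(-8) − 654 = -822; |n| = √10404.
Distance = |-822| / √10404 = 822/√10404 ≈ 8.0588.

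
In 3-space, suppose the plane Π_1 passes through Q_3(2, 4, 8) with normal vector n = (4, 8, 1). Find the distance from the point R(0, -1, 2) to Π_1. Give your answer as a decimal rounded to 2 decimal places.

Π_1: n·r = n·Q_3 gives 4x + 8y + z = 48.
n·R − d = (4)·(0) + (8)·(-1) + (1)·(2) − 48 = -54; |n| = √81.
Distance = |-54| / √81 = 54/√81 ≈ 6.00.

6.00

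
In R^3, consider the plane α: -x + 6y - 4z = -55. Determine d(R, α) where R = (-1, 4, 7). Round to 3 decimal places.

n·R − d = (-1)·(-1) + (6)·(4) + (-4)·(7) − (-55) = 52; |n| = √53.
Distance = |52| / √53 = 52/√53 ≈ 7.143.

7.143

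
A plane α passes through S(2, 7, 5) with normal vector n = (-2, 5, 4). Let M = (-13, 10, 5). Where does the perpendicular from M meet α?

α: n·r = n·S gives -2x + 5y + 4z = 51.
Foot = M − λn with λ = (n·M − d)/|n|² = (96 − 51)/45 = 1.
Foot = (-13, 10, 5) − 1·(-2, 5, 4) = (-11, 5, 1).

(-11, 5, 1)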